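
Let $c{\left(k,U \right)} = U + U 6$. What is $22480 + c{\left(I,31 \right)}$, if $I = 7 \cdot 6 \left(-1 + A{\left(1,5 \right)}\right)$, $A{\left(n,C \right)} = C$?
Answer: $22697$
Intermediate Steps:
$I = 168$ ($I = 7 \cdot 6 \left(-1 + 5\right) = 42 \cdot 4 = 168$)
$c{\left(k,U \right)} = 7 U$ ($c{\left(k,U \right)} = U + 6 U = 7 U$)
$22480 + c{\left(I,31 \right)} = 22480 + 7 \cdot 31 = 22480 + 217 = 22697$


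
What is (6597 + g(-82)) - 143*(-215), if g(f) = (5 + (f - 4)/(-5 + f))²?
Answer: 282913039/7569 ≈ 37378.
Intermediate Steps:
g(f) = (5 + (-4 + f)/(-5 + f))²
(6597 + g(-82)) - 143*(-215) = (6597 + (-29 + 6*(-82))²/(-5 - 82)²) - 143*(-215) = (6597 + (-29 - 492)²/(-87)²) - 1*(-30745) = (6597 + (-521)²*(1/7569)) + 30745 = (6597 + 271441*(1/7569)) + 30745 = (6597 + 271441/7569) + 30745 = 50204134/7569 + 30745 = 282913039/7569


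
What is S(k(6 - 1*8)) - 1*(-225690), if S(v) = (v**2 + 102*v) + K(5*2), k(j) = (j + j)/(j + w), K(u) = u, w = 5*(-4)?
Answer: 27311948/121 ≈ 2.2572e+5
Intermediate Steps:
w = -20
k(j) = 2*j/(-20 + j) (k(j) = (j + j)/(j - 20) = (2*j)/(-20 + j) = 2*j/(-20 + j))
S(v) = 10 + v**2 + 102*v (S(v) = (v**2 + 102*v) + 5*2 = (v**2 + 102*v) + 10 = 10 + v**2 + 102*v)
S(k(6 - 1*8)) - 1*(-225690) = (10 + (2*(6 - 1*8)/(-20 + (6 - 1*8)))**2 + 102*(2*(6 - 1*8)/(-20 + (6 - 1*8)))) - 1*(-225690) = (10 + (2*(6 - 8)/(-20 + (6 - 8)))**2 + 102*(2*(6 - 8)/(-20 + (6 - 8)))) + 225690 = (10 + (2*(-2)/(-20 - 2))**2 + 102*(2*(-2)/(-20 - 2))) + 225690 = (10 + (2*(-2)/(-22))**2 + 102*(2*(-2)/(-22))) + 225690 = (10 + (2*(-2)*(-1/22))**2 + 102*(2*(-2)*(-1/22))) + 225690 = (10 + (2/11)**2 + 102*(2/11)) + 225690 = (10 + 4/121 + 204/11) + 225690 = 3458/121 + 225690 = 27311948/121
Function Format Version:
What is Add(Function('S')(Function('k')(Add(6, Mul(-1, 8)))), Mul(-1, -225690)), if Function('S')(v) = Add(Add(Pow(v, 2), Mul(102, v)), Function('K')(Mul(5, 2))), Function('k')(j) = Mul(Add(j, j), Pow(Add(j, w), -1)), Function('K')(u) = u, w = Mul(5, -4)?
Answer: Rational(27311948, 121) ≈ 2.2572e+5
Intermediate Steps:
w = -20
Function('k')(j) = Mul(2, j, Pow(Add(-20, j), -1)) (Function('k')(j) = Mul(Add(j, j), Pow(Add(j, -20), -1)) = Mul(Mul(2, j), Pow(Add(-20, j), -1)) = Mul(2, j, Pow(Add(-20, j), -1)))
Function('S')(v) = Add(10, Pow(v, 2), Mul(102, v)) (Function('S')(v) = Add(Add(Pow(v, 2), Mul(102, v)), Mul(5, 2)) = Add(Add(Pow(v, 2), Mul(102, v)), 10) = Add(10, Pow(v, 2), Mul(102, v)))
Add(Function('S')(Function('k')(Add(6, Mul(-1, 8)))), Mul(-1, -225690)) = Add(Add(10, Pow(Mul(2, Add(6, Mul(-1, 8)), Pow(Add(-20, Add(6, Mul(-1, 8))), -1)), 2), Mul(102, Mul(2, Add(6, Mul(-1, 8)), Pow(Add(-20, Add(6, Mul(-1, 8))), -1)))), Mul(-1, -225690)) = Add(Add(10, Pow(Mul(2, Add(6, -8), Pow(Add(-20, Add(6, -8)), -1)), 2), Mul(102, Mul(2, Add(6, -8), Pow(Add(-20, Add(6, -8)), -1)))), 225690) = Add(Add(10, Pow(Mul(2, -2, Pow(Add(-20, -2), -1)), 2), Mul(102, Mul(2, -2, Pow(Add(-20, -2), -1)))), 225690) = Add(Add(10, Pow(Mul(2, -2, Pow(-22, -1)), 2), Mul(102, Mul(2, -2, Pow(-22, -1)))), 225690) = Add(Add(10, Pow(Mul(2, -2, Rational(-1, 22)), 2), Mul(102, Mul(2, -2, Rational(-1, 22)))), 225690) = Add(Add(10, Pow(Rational(2, 11), 2), Mul(102, Rational(2, 11))), 225690) = Add(Add(10, Rational(4, 121), Rational(204, 11)), 225690) = Add(Rational(3458, 121), 225690) = Rational(27311948, 121)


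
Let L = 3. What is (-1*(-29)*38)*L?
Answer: 3306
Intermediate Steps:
(-1*(-29)*38)*L = (-1*(-29)*38)*3 = (29*38)*3 = 1102*3 = 3306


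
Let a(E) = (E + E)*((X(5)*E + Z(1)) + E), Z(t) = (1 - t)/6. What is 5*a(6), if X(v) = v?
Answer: 2160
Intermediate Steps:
Z(t) = ⅙ - t/6 (Z(t) = (1 - t)*(⅙) = ⅙ - t/6)
a(E) = 12*E² (a(E) = (E + E)*((5*E + (⅙ - ⅙*1)) + E) = (2*E)*((5*E + (⅙ - ⅙)) + E) = (2*E)*((5*E + 0) + E) = (2*E)*(5*E + E) = (2*E)*(6*E) = 12*E²)
5*a(6) = 5*(12*6²) = 5*(12*36) = 5*432 = 2160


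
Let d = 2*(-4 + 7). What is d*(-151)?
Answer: -906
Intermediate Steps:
d = 6 (d = 2*3 = 6)
d*(-151) = 6*(-151) = -906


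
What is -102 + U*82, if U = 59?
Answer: 4736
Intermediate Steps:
-102 + U*82 = -102 + 59*82 = -102 + 4838 = 4736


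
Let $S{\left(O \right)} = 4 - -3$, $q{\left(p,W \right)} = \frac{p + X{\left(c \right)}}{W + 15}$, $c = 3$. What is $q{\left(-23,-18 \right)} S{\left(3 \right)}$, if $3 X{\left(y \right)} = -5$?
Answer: $\frac{518}{9} \approx 57.556$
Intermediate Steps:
$X{\left(y \right)} = - \frac{5}{3}$ ($X{\left(y \right)} = \frac{1}{3} \left(-5\right) = - \frac{5}{3}$)
$q{\left(p,W \right)} = \frac{- \frac{5}{3} + p}{15 + W}$ ($q{\left(p,W \right)} = \frac{p - \frac{5}{3}}{W + 15} = \frac{- \frac{5}{3} + p}{15 + W}$)
$S{\left(O \right)} = 7$ ($S{\left(O \right)} = 4 + 3 = 7$)
$q{\left(-23,-18 \right)} S{\left(3 \right)} = \frac{- \frac{5}{3} - 23}{15 - 18} \cdot 7 = \frac{1}{-3} \left(- \frac{74}{3}\right) 7 = \left(- \frac{1}{3}\right) \left(- \frac{74}{3}\right) 7 = \frac{74}{9} \cdot 7 = \frac{518}{9}$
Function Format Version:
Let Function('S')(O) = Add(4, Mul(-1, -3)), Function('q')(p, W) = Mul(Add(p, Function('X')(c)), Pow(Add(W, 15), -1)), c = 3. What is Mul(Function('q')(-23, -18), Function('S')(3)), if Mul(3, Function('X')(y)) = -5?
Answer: Rational(518, 9) ≈ 57.556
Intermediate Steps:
Function('X')(y) = Rational(-5, 3) (Function('X')(y) = Mul(Rational(1, 3), -5) = Rational(-5, 3))
Function('q')(p, W) = Mul(Pow(Add(15, W), -1), Add(Rational(-5, 3), p)) (Function('q')(p, W) = Mul(Add(p, Rational(-5, 3)), Pow(Add(W, 15), -1)) = Mul(Add(Rational(-5, 3), p), Pow(Add(15, W), -1)) = Mul(Pow(Add(15, W), -1), Add(Rational(-5, 3), p)))
Function('S')(O) = 7 (Function('S')(O) = Add(4, 3) = 7)
Mul(Function('q')(-23, -18), Function('S')(3)) = Mul(Mul(Pow(Add(15, -18), -1), Add(Rational(-5, 3), -23)), 7) = Mul(Mul(Pow(-3, -1), Rational(-74, 3)), 7) = Mul(Mul(Rational(-1, 3), Rational(-74, 3)), 7) = Mul(Rational(74, 9), 7) = Rational(518, 9)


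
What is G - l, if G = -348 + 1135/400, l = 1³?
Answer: -27693/80 ≈ -346.16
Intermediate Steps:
l = 1
G = -27613/80 (G = -348 + 1135*(1/400) = -348 + 227/80 = -27613/80 ≈ -345.16)
G - l = -27613/80 - 1*1 = -27613/80 - 1 = -27693/80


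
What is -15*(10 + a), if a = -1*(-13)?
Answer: -345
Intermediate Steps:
a = 13
-15*(10 + a) = -15*(10 + 13) = -15*23 = -345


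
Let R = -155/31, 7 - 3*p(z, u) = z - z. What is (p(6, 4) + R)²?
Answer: 64/9 ≈ 7.1111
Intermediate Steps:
p(z, u) = 7/3 (p(z, u) = 7/3 - (z - z)/3 = 7/3 - ⅓*0 = 7/3 + 0 = 7/3)
R = -5 (R = -155*1/31 = -5)
(p(6, 4) + R)² = (7/3 - 5)² = (-8/3)² = 64/9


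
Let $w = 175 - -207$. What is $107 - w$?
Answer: $-275$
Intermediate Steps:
$w = 382$ ($w = 175 + 207 = 382$)
$107 - w = 107 - 382 = -275$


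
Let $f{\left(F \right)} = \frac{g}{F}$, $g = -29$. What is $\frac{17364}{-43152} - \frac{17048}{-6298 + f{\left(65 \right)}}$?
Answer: $\frac{3392399167}{1472198804} \approx 2.3043$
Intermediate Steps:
$f{\left(F \right)} = - \frac{29}{F}$
$\frac{17364}{-43152} - \frac{17048}{-6298 + f{\left(65 \right)}} = \frac{17364}{-43152} - \frac{17048}{-6298 - \frac{29}{65}} = 17364 \left(- \frac{1}{43152}\right) - \frac{17048}{-6298 - \frac{29}{65}} = - \frac{1447}{3596} - \frac{17048}{-6298 - \frac{29}{65}} = - \frac{1447}{3596} - \frac{17048}{- \frac{409399}{65}} = - \frac{1447}{3596} - - \frac{1108120}{409399} = - \frac{1447}{3596} + \frac{1108120}{409399} = \frac{3392399167}{1472198804}$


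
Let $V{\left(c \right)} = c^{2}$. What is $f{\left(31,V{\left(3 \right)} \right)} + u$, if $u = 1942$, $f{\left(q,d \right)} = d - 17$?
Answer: $1934$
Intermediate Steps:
$f{\left(q,d \right)} = -17 + d$ ($f{\left(q,d \right)} = d - 17 = -17 + d$)
$f{\left(31,V{\left(3 \right)} \right)} + u = \left(-17 + 3^{2}\right) + 1942 = \left(-17 + 9\right) + 1942 = -8 + 1942 = 1934$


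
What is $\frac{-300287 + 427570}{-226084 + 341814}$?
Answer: $\frac{127283}{115730} \approx 1.0998$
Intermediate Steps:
$\frac{-300287 + 427570}{-226084 + 341814} = \frac{127283}{115730}$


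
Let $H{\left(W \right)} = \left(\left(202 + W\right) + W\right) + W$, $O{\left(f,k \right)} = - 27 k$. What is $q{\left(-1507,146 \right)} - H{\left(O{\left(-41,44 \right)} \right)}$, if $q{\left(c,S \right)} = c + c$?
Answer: $348$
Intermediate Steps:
$q{\left(c,S \right)} = 2 c$
$H{\left(W \right)} = 202 + 3 W$ ($H{\left(W \right)} = \left(202 + 2 W\right) + W = 202 + 3 W$)
$q{\left(-1507,146 \right)} - H{\left(O{\left(-41,44 \right)} \right)} = 2 \left(-1507\right) - \left(202 + 3 \left(\left(-27\right) 44\right)\right) = -3014 - \left(202 + 3 \left(-1188\right)\right) = -3014 - \left(202 - 3564\right) = -3014 - -3362 = -3014 + 3362 = 348$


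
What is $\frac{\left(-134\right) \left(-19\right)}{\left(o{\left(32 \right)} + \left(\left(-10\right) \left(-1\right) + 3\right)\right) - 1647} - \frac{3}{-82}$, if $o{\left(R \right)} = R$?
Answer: $- \frac{101983}{65682} \approx -1.5527$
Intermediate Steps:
$\frac{\left(-134\right) \left(-19\right)}{\left(o{\left(32 \right)} + \left(\left(-10\right) \left(-1\right) + 3\right)\right) - 1647} - \frac{3}{-82} = \frac{\left(-134\right) \left(-19\right)}{\left(32 + \left(\left(-10\right) \left(-1\right) + 3\right)\right) - 1647} - \frac{3}{-82} = \frac{2546}{\left(32 + \left(10 + 3\right)\right) - 1647} - - \frac{3}{82} = \frac{2546}{\left(32 + 13\right) - 1647} + \frac{3}{82} = \frac{2546}{45 - 1647} + \frac{3}{82} = \frac{2546}{-1602} + \frac{3}{82} = 2546 \left(- \frac{1}{1602}\right) + \frac{3}{82} = - \frac{1273}{801} + \frac{3}{82} = - \frac{101983}{65682}$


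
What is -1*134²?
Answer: -17956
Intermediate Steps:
-1*134² = -1*17956 = -17956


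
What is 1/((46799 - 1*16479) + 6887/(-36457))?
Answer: 36457/1105369353 ≈ 3.2982e-5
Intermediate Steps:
1/((46799 - 1*16479) + 6887/(-36457)) = 1/((46799 - 16479) + 6887*(-1/36457)) = 1/(30320 - 6887/36457) = 1/(1105369353/36457) = 36457/1105369353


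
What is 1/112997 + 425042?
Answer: 48028470875/112997 ≈ 4.2504e+5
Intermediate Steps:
1/112997 + 425042 = 48028470875/112997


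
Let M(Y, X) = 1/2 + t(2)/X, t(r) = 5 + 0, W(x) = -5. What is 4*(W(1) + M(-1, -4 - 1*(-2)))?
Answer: -28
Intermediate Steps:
t(r) = 5
M(Y, X) = 1/2 + 5/X
4*(W(1) + M(-1, -4 - 1*(-2))) = 4*(-5 + (10 + (-4 - 1*(-2)))/(2*(-4 - 1*(-2)))) = 4*(-5 + (10 + (-4 + 2))/(2*(-4 + 2))) = 4*(-5 + (1/2)*(10 - 2)/(-2)) = 4*(-5 + (1/2)*(-1/2)*8) = 4*(-5 - 2) = 4*(-7) = -28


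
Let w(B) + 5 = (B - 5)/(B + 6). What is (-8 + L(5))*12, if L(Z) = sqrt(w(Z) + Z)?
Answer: -96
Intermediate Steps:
w(B) = -5 + (-5 + B)/(6 + B) (w(B) = -5 + (B - 5)/(B + 6) = -5 + (-5 + B)/(6 + B))
L(Z) = sqrt(Z + (-35 - 4*Z)/(6 + Z)) (L(Z) = sqrt((-35 - 4*Z)/(6 + Z) + Z) = sqrt(Z + (-35 - 4*Z)/(6 + Z)))
(-8 + L(5))*12 = (-8 + sqrt((-35 + 5**2 + 2*5)/(6 + 5)))*12 = (-8 + sqrt((-35 + 25 + 10)/11))*12 = (-8 + sqrt((1/11)*0))*12 = (-8 + sqrt(0))*12 = (-8 + 0)*12 = -8*12 = -96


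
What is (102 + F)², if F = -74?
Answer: 784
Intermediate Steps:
(102 + F)² = (102 - 74)² = 28² = 784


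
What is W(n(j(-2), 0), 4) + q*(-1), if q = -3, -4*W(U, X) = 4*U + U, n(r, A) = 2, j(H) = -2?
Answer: 1/2 ≈ 0.50000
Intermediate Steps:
W(U, X) = -5*U/4 (W(U, X) = -(4*U + U)/4 = -5*U/4)
W(n(j(-2), 0), 4) + q*(-1) = -5/4*2 - 3*(-1) = -5/2 + 3 = 1/2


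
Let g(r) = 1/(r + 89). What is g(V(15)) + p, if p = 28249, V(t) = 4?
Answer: 2627158/93 ≈ 28249.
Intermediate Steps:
g(r) = 1/(89 + r)
g(V(15)) + p = 1/(89 + 4) + 28249 = 1/93 + 28249 = 2627158/93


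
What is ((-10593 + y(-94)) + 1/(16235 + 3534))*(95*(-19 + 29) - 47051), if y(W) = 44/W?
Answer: 453765074333670/929143 ≈ 4.8837e+8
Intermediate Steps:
((-10593 + y(-94)) + 1/(16235 + 3534))*(95*(-19 + 29) - 47051) = ((-10593 + 44/(-94)) + 1/(16235 + 3534))*(95*(-19 + 29) - 47051) = ((-10593 + 44*(-1/94)) + 1/19769)*(95*10 - 47051) = ((-10593 - 22/47) + 1/19769)*(950 - 47051) = (-497893/47 + 1/19769)*(-46101) = -9842846670/929143*(-46101) = 453765074333670/929143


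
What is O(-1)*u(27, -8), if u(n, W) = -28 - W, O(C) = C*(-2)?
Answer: -40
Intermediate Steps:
O(C) = -2*C
O(-1)*u(27, -8) = (-2*(-1))*(-28 - 1*(-8)) = 2*(-28 + 8) = 2*(-20) = -40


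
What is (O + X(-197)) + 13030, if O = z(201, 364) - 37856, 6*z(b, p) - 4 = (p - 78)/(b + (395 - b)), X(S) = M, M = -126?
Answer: -9855729/395 ≈ -24951.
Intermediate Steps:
X(S) = -126
z(b, p) = 751/1185 + p/2370 (z(b, p) = 2/3 + ((p - 78)/(b + (395 - b)))/6 = 2/3 + ((-78 + p)/395)/6 = 2/3 + ((-78 + p)*(1/395))/6 = 2/3 + (-78/395 + p/395)/6 = 2/3 + (-13/395 + p/2370) = 751/1185 + p/2370)
O = -14952809/395 (O = (751/1185 + (1/2370)*364) - 37856 = (751/1185 + 182/1185) - 37856 = 311/395 - 37856 = -14952809/395 ≈ -37855.)
(O + X(-197)) + 13030 = (-14952809/395 - 126) + 13030 = -15002579/395 + 13030 = -9855729/395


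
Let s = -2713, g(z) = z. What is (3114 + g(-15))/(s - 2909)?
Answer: -1033/1874 ≈ -0.55123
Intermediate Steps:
(3114 + g(-15))/(s - 2909) = (3114 - 15)/(-2713 - 2909) = 3099/(-5622) = 3099*(-1/5622) = -1033/1874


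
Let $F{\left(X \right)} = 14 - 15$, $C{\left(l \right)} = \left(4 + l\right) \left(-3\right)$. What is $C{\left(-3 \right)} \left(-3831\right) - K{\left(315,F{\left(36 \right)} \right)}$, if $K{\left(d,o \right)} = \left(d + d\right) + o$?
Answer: $10864$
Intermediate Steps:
$C{\left(l \right)} = -12 - 3 l$
$F{\left(X \right)} = -1$
$K{\left(d,o \right)} = o + 2 d$ ($K{\left(d,o \right)} = 2 d + o = o + 2 d$)
$C{\left(-3 \right)} \left(-3831\right) - K{\left(315,F{\left(36 \right)} \right)} = \left(-12 - -9\right) \left(-3831\right) - \left(-1 + 2 \cdot 315\right) = \left(-12 + 9\right) \left(-3831\right) - \left(-1 + 630\right) = \left(-3\right) \left(-3831\right) - 629 = 11493 - 629 = 10864$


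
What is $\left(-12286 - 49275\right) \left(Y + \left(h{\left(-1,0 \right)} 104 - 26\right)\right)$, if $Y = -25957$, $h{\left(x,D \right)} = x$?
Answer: $1605941807$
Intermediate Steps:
$\left(-12286 - 49275\right) \left(Y + \left(h{\left(-1,0 \right)} 104 - 26\right)\right) = \left(-12286 - 49275\right) \left(-25957 - 130\right) = - 61561 \left(-25957 - 130\right) = \left(-61561\right) \left(-26087\right) = 1605941807$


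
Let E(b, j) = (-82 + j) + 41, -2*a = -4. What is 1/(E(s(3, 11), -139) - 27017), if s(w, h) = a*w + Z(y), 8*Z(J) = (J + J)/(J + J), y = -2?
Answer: -1/27197 ≈ -3.6769e-5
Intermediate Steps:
a = 2 (a = -½*(-4) = 2)
Z(J) = ⅛ (Z(J) = ((J + J)/(J + J))/8 = ((2*J)/((2*J)))/8 = ((2*J)*(1/(2*J)))/8 = (⅛)*1 = ⅛)
s(w, h) = ⅛ + 2*w (s(w, h) = 2*w + ⅛ = ⅛ + 2*w)
E(b, j) = -41 + j
1/(E(s(3, 11), -139) - 27017) = 1/((-41 - 139) - 27017) = 1/(-180 - 27017) = 1/(-27197) = -1/27197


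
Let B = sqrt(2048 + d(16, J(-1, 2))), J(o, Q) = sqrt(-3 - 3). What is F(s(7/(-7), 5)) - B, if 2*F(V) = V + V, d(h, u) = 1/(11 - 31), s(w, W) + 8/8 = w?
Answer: -2 - 3*sqrt(22755)/10 ≈ -47.254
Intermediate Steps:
J(o, Q) = I*sqrt(6) (J(o, Q) = sqrt(-6) = I*sqrt(6))
s(w, W) = -1 + w
d(h, u) = -1/20 (d(h, u) = 1/(-20) = -1/20)
F(V) = V (F(V) = (V + V)/2 = (2*V)/2 = V)
B = 3*sqrt(22755)/10 (B = sqrt(2048 - 1/20) = sqrt(40959/20) = 3*sqrt(22755)/10 ≈ 45.254)
F(s(7/(-7), 5)) - B = (-1 + 7/(-7)) - 3*sqrt(22755)/10 = (-1 + 7*(-1/7)) - 3*sqrt(22755)/10 = (-1 - 1) - 3*sqrt(22755)/10 = -2 - 3*sqrt(22755)/10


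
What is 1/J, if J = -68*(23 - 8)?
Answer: -1/1020 ≈ -0.00098039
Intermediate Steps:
J = -1020 (J = -68*15 = -1020)
1/J = 1/(-1020) = -1/1020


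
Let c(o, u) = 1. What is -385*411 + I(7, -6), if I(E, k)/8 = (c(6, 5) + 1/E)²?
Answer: -7753003/49 ≈ -1.5822e+5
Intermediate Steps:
I(E, k) = 8*(1 + 1/E)²
-385*411 + I(7, -6) = -385*411 + 8*(1 + 7)²/7² = -158235 + 8*(1/49)*8² = -158235 + 8*(1/49)*64 = -158235 + 512/49 = -7753003/49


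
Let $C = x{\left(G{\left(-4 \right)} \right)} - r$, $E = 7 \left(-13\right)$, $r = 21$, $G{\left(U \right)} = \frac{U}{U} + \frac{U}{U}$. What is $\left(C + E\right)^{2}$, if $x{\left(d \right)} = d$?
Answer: $12100$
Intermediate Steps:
$G{\left(U \right)} = 2$ ($G{\left(U \right)} = 1 + 1 = 2$)
$E = -91$
$C = -19$ ($C = 2 - 21 = -19$)
$\left(C + E\right)^{2} = \left(-19 - 91\right)^{2} = \left(-110\right)^{2} = 12100$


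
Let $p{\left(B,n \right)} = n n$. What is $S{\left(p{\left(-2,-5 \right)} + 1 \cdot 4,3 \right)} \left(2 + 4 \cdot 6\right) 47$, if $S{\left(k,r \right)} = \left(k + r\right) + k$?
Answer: $74542$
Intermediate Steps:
$p{\left(B,n \right)} = n^{2}$
$S{\left(k,r \right)} = r + 2 k$
$S{\left(p{\left(-2,-5 \right)} + 1 \cdot 4,3 \right)} \left(2 + 4 \cdot 6\right) 47 = \left(3 + 2 \left(\left(-5\right)^{2} + 1 \cdot 4\right)\right) \left(2 + 4 \cdot 6\right) 47 = \left(3 + 2 \left(25 + 4\right)\right) \left(2 + 24\right) 47 = \left(3 + 2 \cdot 29\right) 26 \cdot 47 = \left(3 + 58\right) 26 \cdot 47 = 61 \cdot 26 \cdot 47 = 1586 \cdot 47 = 74542$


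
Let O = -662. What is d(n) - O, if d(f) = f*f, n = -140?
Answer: 20262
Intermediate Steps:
d(f) = f²
d(n) - O = (-140)² - 1*(-662) = 19600 + 662 = 20262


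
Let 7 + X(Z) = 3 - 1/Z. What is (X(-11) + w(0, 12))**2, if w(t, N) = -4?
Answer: 7569/121 ≈ 62.554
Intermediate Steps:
X(Z) = -4 - 1/Z (X(Z) = -7 + (3 - 1/Z) = -4 - 1/Z)
(X(-11) + w(0, 12))**2 = ((-4 - 1/(-11)) - 4)**2 = ((-4 - 1*(-1/11)) - 4)**2 = ((-4 + 1/11) - 4)**2 = (-43/11 - 4)**2 = (-87/11)**2 = 7569/121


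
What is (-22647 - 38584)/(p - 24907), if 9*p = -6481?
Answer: 551079/230644 ≈ 2.3893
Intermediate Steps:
p = -6481/9 (p = (⅑)*(-6481) = -6481/9 ≈ -720.11)
(-22647 - 38584)/(p - 24907) = (-22647 - 38584)/(-6481/9 - 24907) = -61231/(-230644/9) = -61231*(-9/230644) = 551079/230644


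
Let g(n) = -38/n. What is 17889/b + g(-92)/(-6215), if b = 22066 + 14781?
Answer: 5113586117/10534188830 ≈ 0.48543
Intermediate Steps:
b = 36847
17889/b + g(-92)/(-6215) = 17889/36847 - 38/(-92)/(-6215) = 17889*(1/36847) - 38*(-1/92)*(-1/6215) = 17889/36847 + (19/46)*(-1/6215) = 17889/36847 - 19/285890 = 5113586117/10534188830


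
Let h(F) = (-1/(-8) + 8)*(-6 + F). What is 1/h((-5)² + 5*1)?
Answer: 1/195 ≈ 0.0051282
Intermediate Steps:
h(F) = -195/4 + 65*F/8 (h(F) = (-1*(-⅛) + 8)*(-6 + F) = (⅛ + 8)*(-6 + F) = 65*(-6 + F)/8 = -195/4 + 65*F/8)
1/h((-5)² + 5*1) = 1/(-195/4 + 65*((-5)² + 5*1)/8) = 1/(-195/4 + 65*(25 + 5)/8) = 1/(-195/4 + (65/8)*30) = 1/(-195/4 + 975/4) = 1/195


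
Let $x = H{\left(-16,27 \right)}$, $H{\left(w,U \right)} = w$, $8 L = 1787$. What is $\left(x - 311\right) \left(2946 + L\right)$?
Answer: $- \frac{8291085}{8} \approx -1.0364 \cdot 10^{6}$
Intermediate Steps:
$L = \frac{1787}{8}$ ($L = \frac{1}{8} \cdot 1787 = \frac{1787}{8} \approx 223.38$)
$x = -16$
$\left(x - 311\right) \left(2946 + L\right) = \left(-16 - 311\right) \left(2946 + \frac{1787}{8}\right) = \left(-327\right) \frac{25355}{8} = - \frac{8291085}{8}$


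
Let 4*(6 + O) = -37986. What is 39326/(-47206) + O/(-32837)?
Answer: -120396121/221443346 ≈ -0.54369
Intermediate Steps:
O = -19005/2 (O = -6 + (¼)*(-37986) = -6 - 18993/2 = -19005/2 ≈ -9502.5)
39326/(-47206) + O/(-32837) = 39326/(-47206) - 19005/2/(-32837) = 39326*(-1/47206) - 19005/2*(-1/32837) = -19663/23603 + 2715/9382 = -120396121/221443346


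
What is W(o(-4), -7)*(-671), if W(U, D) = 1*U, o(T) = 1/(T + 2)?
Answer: 671/2 ≈ 335.50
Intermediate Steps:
o(T) = 1/(2 + T)
W(U, D) = U
W(o(-4), -7)*(-671) = -671/(2 - 4) = -671/(-2) = -½*(-671) = 671/2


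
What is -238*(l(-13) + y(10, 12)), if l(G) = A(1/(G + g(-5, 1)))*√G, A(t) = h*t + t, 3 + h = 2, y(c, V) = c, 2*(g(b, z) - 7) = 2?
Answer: -2380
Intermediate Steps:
g(b, z) = 8 (g(b, z) = 7 + (½)*2 = 7 + 1 = 8)
h = -1 (h = -3 + 2 = -1)
A(t) = 0 (A(t) = -t + t = 0)
l(G) = 0 (l(G) = 0*√G = 0)
-238*(l(-13) + y(10, 12)) = -238*(0 + 10) = -238*10 = -2380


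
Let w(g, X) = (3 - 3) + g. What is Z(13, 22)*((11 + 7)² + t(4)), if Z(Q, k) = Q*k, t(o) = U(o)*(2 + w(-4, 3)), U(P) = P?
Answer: 90376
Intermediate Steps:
w(g, X) = g (w(g, X) = 0 + g = g)
t(o) = -2*o (t(o) = o*(2 - 4) = o*(-2) = -2*o)
Z(13, 22)*((11 + 7)² + t(4)) = (13*22)*((11 + 7)² - 2*4) = 286*(18² - 8) = 286*(324 - 8) = 286*316 = 90376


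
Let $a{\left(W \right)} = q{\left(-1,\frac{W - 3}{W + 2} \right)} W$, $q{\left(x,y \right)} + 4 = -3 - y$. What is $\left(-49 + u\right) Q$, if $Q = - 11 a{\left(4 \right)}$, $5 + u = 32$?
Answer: $- \frac{20812}{3} \approx -6937.3$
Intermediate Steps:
$u = 27$ ($u = -5 + 32 = 27$)
$q{\left(x,y \right)} = -7 - y$ ($q{\left(x,y \right)} = -4 - \left(3 + y\right) = -7 - y$)
$a{\left(W \right)} = W \left(-7 - \frac{-3 + W}{2 + W}\right)$ ($a{\left(W \right)} = \left(-7 - \frac{W - 3}{W + 2}\right) W = \left(-7 - \frac{-3 + W}{2 + W}\right) W = W \left(-7 - \frac{-3 + W}{2 + W}\right)$)
$Q = \frac{946}{3}$ ($Q = - 11 \left(\left(-1\right) 4 \frac{1}{2 + 4} \left(11 + 8 \cdot 4\right)\right) = - 11 \left(\left(-1\right) 4 \cdot \frac{1}{6} \left(11 + 32\right)\right) = - 11 \left(\left(-1\right) 4 \cdot \frac{1}{6} \cdot 43\right) = \left(-11\right) \left(- \frac{86}{3}\right) = \frac{946}{3} \approx 315.33$)
$\left(-49 + u\right) Q = \left(-49 + 27\right) \frac{946}{3} = \left(-22\right) \frac{946}{3} = - \frac{20812}{3}$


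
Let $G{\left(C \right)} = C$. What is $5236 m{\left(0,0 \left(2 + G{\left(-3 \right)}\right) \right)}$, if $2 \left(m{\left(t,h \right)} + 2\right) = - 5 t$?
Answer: $-10472$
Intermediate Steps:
$m{\left(t,h \right)} = -2 - \frac{5 t}{2}$ ($m{\left(t,h \right)} = -2 + \frac{\left(-5\right) t}{2} = -2 - \frac{5 t}{2}$)
$5236 m{\left(0,0 \left(2 + G{\left(-3 \right)}\right) \right)} = 5236 \left(-2 - 0\right) = 5236 \left(-2 + 0\right) = 5236 \left(-2\right) = -10472$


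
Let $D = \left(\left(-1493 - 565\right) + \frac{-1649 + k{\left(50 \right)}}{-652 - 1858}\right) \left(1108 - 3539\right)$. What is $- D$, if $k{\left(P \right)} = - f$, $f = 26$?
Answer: $- \frac{2510690611}{502} \approx -5.0014 \cdot 10^{6}$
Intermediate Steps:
$k{\left(P \right)} = -26$ ($k{\left(P \right)} = \left(-1\right) 26 = -26$)
$D = \frac{2510690611}{502}$ ($D = \left(\left(-1493 - 565\right) + \frac{-1649 - 26}{-652 - 1858}\right) \left(1108 - 3539\right) = \left(-2058 - \frac{1675}{-2510}\right) \left(-2431\right) = \left(-2058 - - \frac{335}{502}\right) \left(-2431\right) = \left(-2058 + \frac{335}{502}\right) \left(-2431\right) = \left(- \frac{1032781}{502}\right) \left(-2431\right) = \frac{2510690611}{502} \approx 5.0014 \cdot 10^{6}$)
$- D = \left(-1\right) \frac{2510690611}{502} = - \frac{2510690611}{502}$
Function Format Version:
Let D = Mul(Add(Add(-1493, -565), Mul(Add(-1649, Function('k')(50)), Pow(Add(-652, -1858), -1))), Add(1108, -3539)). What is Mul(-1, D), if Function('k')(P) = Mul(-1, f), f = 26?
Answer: Rational(-2510690611, 502) ≈ -5.0014e+6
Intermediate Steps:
Function('k')(P) = -26 (Function('k')(P) = Mul(-1, 26) = -26)
D = Rational(2510690611, 502) (D = Mul(Add(Add(-1493, -565), Mul(Add(-1649, -26), Pow(Add(-652, -1858), -1))), Add(1108, -3539)) = Mul(Add(-2058, Mul(-1675, Pow(-2510, -1))), -2431) = Mul(Add(-2058, Mul(-1675, Rational(-1, 2510))), -2431) = Mul(Add(-2058, Rational(335, 502)), -2431) = Mul(Rational(-1032781, 502), -2431) = Rational(2510690611, 502) ≈ 5.0014e+6)
Mul(-1, D) = Mul(-1, Rational(2510690611, 502)) = Rational(-2510690611, 502)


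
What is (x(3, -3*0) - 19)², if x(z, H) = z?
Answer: 256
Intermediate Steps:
(x(3, -3*0) - 19)² = (3 - 19)² = (-16)² = 256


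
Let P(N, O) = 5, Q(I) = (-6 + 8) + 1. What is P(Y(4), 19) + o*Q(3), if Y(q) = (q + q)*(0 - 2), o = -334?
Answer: -997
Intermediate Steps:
Y(q) = -4*q (Y(q) = (2*q)*(-2) = -4*q)
Q(I) = 3 (Q(I) = 2 + 1 = 3)
P(Y(4), 19) + o*Q(3) = 5 - 334*3 = 5 - 1002 = -997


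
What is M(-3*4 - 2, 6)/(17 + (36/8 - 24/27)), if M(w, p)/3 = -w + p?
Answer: 1080/371 ≈ 2.9111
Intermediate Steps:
M(w, p) = -3*w + 3*p (M(w, p) = 3*(-w + p) = 3*(p - w) = -3*w + 3*p)
M(-3*4 - 2, 6)/(17 + (36/8 - 24/27)) = (-3*(-3*4 - 2) + 3*6)/(17 + (36/8 - 24/27)) = (-3*(-12 - 2) + 18)/(17 + (36*(⅛) - 24*1/27)) = (-3*(-14) + 18)/(17 + (9/2 - 8/9)) = (42 + 18)/(17 + 65/18) = 60/(371/18) = 60*(18/371) = 1080/371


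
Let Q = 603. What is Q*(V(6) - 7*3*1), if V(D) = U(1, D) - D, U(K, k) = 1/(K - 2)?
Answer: -16884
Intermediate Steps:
U(K, k) = 1/(-2 + K)
V(D) = -1 - D (V(D) = 1/(-2 + 1) - D = 1/(-1) - D = -1 - D)
Q*(V(6) - 7*3*1) = 603*((-1 - 1*6) - 7*3*1) = 603*((-1 - 6) - 21*1) = 603*(-7 - 21) = 603*(-28) = -16884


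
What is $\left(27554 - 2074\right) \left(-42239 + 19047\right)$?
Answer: $-590932160$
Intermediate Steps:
$\left(27554 - 2074\right) \left(-42239 + 19047\right) = 25480 \left(-23192\right) = -590932160$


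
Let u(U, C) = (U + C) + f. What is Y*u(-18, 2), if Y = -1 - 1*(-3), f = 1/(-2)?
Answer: -33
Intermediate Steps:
f = -1/2 ≈ -0.50000
u(U, C) = -1/2 + C + U (u(U, C) = (U + C) - 1/2 = (C + U) - 1/2 = -1/2 + C + U)
Y = 2 (Y = -1 + 3 = 2)
Y*u(-18, 2) = 2*(-1/2 + 2 - 18) = 2*(-33/2) = -33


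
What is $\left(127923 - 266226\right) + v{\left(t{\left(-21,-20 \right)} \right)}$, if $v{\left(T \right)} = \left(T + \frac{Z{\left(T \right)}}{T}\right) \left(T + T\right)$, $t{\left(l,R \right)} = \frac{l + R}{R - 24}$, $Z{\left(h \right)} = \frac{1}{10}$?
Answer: $- \frac{669377147}{4840} \approx -1.383 \cdot 10^{5}$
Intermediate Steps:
$Z{\left(h \right)} = \frac{1}{10}$
$t{\left(l,R \right)} = \frac{R + l}{-24 + R}$
$v{\left(T \right)} = 2 T \left(T + \frac{1}{10 T}\right)$ ($v{\left(T \right)} = \left(T + \frac{1}{10 T}\right) \left(T + T\right) = \left(T + \frac{1}{10 T}\right) 2 T = 2 T \left(T + \frac{1}{10 T}\right)$)
$\left(127923 - 266226\right) + v{\left(t{\left(-21,-20 \right)} \right)} = \left(127923 - 266226\right) + \left(\frac{1}{5} + 2 \left(\frac{-20 - 21}{-24 - 20}\right)^{2}\right) = -138303 + \left(\frac{1}{5} + 2 \left(\frac{1}{-44} \left(-41\right)\right)^{2}\right) = -138303 + \left(\frac{1}{5} + 2 \left(\left(- \frac{1}{44}\right) \left(-41\right)\right)^{2}\right) = -138303 + \left(\frac{1}{5} + 2 \left(\frac{41}{44}\right)^{2}\right) = -138303 + \left(\frac{1}{5} + 2 \cdot \frac{1681}{1936}\right) = -138303 + \left(\frac{1}{5} + \frac{1681}{968}\right) = -138303 + \frac{9373}{4840} = - \frac{669377147}{4840}$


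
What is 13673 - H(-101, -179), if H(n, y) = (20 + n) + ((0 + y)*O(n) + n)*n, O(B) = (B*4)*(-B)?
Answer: 737699069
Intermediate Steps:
O(B) = -4*B**2 (O(B) = (4*B)*(-B) = -4*B**2)
H(n, y) = 20 + n + n*(n - 4*y*n**2) (H(n, y) = (20 + n) + ((0 + y)*(-4*n**2) + n)*n = (20 + n) + (y*(-4*n**2) + n)*n = (20 + n) + (-4*y*n**2 + n)*n = (20 + n) + (n - 4*y*n**2)*n = (20 + n) + n*(n - 4*y*n**2) = 20 + n + n*(n - 4*y*n**2))
13673 - H(-101, -179) = 13673 - (20 - 101 + (-101)**2 - 4*(-179)*(-101)**3) = 13673 - (20 - 101 + 10201 - 4*(-179)*(-1030301)) = 13673 - (20 - 101 + 10201 - 737695516) = 13673 - 1*(-737685396) = 13673 + 737685396 = 737699069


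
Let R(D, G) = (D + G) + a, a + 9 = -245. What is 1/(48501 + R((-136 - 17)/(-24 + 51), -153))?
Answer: 3/144265 ≈ 2.0795e-5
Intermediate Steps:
a = -254 (a = -9 - 245 = -254)
R(D, G) = -254 + D + G (R(D, G) = (D + G) - 254 = -254 + D + G)
1/(48501 + R((-136 - 17)/(-24 + 51), -153)) = 1/(48501 + (-254 + (-136 - 17)/(-24 + 51) - 153)) = 1/(48501 + (-254 - 153/27 - 153)) = 1/(48501 + (-254 - 153*1/27 - 153)) = 1/(48501 + (-254 - 17/3 - 153)) = 1/(48501 - 1238/3) = 1/(144265/3) = 3/144265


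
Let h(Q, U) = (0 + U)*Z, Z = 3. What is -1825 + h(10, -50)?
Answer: -1975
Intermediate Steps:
h(Q, U) = 3*U (h(Q, U) = (0 + U)*3 = U*3 = 3*U)
-1825 + h(10, -50) = -1825 + 3*(-50) = -1825 - 150 = -1975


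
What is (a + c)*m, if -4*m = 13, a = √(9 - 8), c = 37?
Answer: -247/2 ≈ -123.50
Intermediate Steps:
a = 1 (a = √1 = 1)
m = -13/4 (m = -¼*13 = -13/4 ≈ -3.2500)
(a + c)*m = (1 + 37)*(-13/4) = 38*(-13/4) = -247/2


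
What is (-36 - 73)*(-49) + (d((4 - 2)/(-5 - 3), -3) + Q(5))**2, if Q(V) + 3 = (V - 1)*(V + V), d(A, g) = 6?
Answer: 7190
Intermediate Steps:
Q(V) = -3 + 2*V*(-1 + V) (Q(V) = -3 + (V - 1)*(V + V) = -3 + (-1 + V)*(2*V) = -3 + 2*V*(-1 + V))
(-36 - 73)*(-49) + (d((4 - 2)/(-5 - 3), -3) + Q(5))**2 = (-36 - 73)*(-49) + (6 + (-3 - 2*5 + 2*5**2))**2 = -109*(-49) + (6 + (-3 - 10 + 2*25))**2 = 5341 + (6 + (-3 - 10 + 50))**2 = 5341 + (6 + 37)**2 = 5341 + 43**2 = 5341 + 1849 = 7190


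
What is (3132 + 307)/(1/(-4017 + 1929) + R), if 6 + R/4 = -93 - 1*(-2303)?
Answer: 7180632/18407807 ≈ 0.39009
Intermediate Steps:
R = 8816 (R = -24 + 4*(-93 - 1*(-2303)) = -24 + 4*(-93 + 2303) = -24 + 4*2210 = -24 + 8840 = 8816)
(3132 + 307)/(1/(-4017 + 1929) + R) = (3132 + 307)/(1/(-4017 + 1929) + 8816) = 3439/(1/(-2088) + 8816) = 3439/(-1/2088 + 8816) = 3439/(18407807/2088) = 3439*(2088/18407807) = 7180632/18407807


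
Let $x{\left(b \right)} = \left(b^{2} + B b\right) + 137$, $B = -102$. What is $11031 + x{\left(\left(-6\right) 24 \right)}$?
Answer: $46592$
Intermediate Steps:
$x{\left(b \right)} = 137 + b^{2} - 102 b$ ($x{\left(b \right)} = \left(b^{2} - 102 b\right) + 137 = 137 + b^{2} - 102 b$)
$11031 + x{\left(\left(-6\right) 24 \right)} = 11031 + \left(137 + \left(\left(-6\right) 24\right)^{2} - 102 \left(\left(-6\right) 24\right)\right) = 11031 + \left(137 + \left(-144\right)^{2} - -14688\right) = 11031 + \left(137 + 20736 + 14688\right) = 11031 + 35561 = 46592$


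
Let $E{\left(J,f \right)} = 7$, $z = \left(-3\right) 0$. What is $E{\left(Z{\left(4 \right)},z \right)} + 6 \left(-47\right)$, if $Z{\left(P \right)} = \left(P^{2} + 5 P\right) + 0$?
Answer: $-275$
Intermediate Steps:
$z = 0$
$Z{\left(P \right)} = P^{2} + 5 P$
$E{\left(Z{\left(4 \right)},z \right)} + 6 \left(-47\right) = 7 + 6 \left(-47\right) = 7 - 282 = -275$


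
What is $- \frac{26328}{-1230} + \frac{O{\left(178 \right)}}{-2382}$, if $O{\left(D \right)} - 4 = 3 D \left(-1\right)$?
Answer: $\frac{5280433}{244155} \approx 21.627$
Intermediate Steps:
$O{\left(D \right)} = 4 - 3 D$ ($O{\left(D \right)} = 4 + 3 D \left(-1\right) = 4 - 3 D$)
$- \frac{26328}{-1230} + \frac{O{\left(178 \right)}}{-2382} = - \frac{26328}{-1230} + \frac{4 - 534}{-2382} = \left(-26328\right) \left(- \frac{1}{1230}\right) + \left(4 - 534\right) \left(- \frac{1}{2382}\right) = \frac{4388}{205} - - \frac{265}{1191} = \frac{4388}{205} + \frac{265}{1191} = \frac{5280433}{244155}$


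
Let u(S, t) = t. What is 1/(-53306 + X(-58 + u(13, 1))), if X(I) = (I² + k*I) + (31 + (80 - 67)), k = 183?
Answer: -1/60444 ≈ -1.6544e-5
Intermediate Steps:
X(I) = 44 + I² + 183*I (X(I) = (I² + 183*I) + (31 + (80 - 67)) = (I² + 183*I) + (31 + 13) = (I² + 183*I) + 44 = 44 + I² + 183*I)
1/(-53306 + X(-58 + u(13, 1))) = 1/(-53306 + (44 + (-58 + 1)² + 183*(-58 + 1))) = 1/(-53306 + (44 + (-57)² + 183*(-57))) = 1/(-53306 + (44 + 3249 - 10431)) = 1/(-53306 - 7138) = 1/(-60444) = -1/60444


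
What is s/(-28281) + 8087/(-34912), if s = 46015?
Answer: -1835184127/987346272 ≈ -1.8587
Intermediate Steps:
s/(-28281) + 8087/(-34912) = 46015/(-28281) + 8087/(-34912) = 46015*(-1/28281) + 8087*(-1/34912) = -46015/28281 - 8087/34912 = -1835184127/987346272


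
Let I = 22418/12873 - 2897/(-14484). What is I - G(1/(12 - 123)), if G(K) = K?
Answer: 4485326795/2299581228 ≈ 1.9505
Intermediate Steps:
I = 120665131/62150844 (I = 22418*(1/12873) - 2897*(-1/14484) = 22418/12873 + 2897/14484 = 120665131/62150844 ≈ 1.9415)
I - G(1/(12 - 123)) = 120665131/62150844 - 1/(12 - 123) = 120665131/62150844 - 1/(-111) = 120665131/62150844 - 1*(-1/111) = 120665131/62150844 + 1/111 = 4485326795/2299581228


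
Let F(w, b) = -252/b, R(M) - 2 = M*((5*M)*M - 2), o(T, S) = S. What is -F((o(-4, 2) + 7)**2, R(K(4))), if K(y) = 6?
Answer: 126/535 ≈ 0.23551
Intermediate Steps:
R(M) = 2 + M*(-2 + 5*M**2) (R(M) = 2 + M*((5*M)*M - 2) = 2 + M*(5*M**2 - 2) = 2 + M*(-2 + 5*M**2))
-F((o(-4, 2) + 7)**2, R(K(4))) = -(-252)/(2 - 2*6 + 5*6**3) = -(-252)/(2 - 12 + 5*216) = -(-252)/(2 - 12 + 1080) = -(-252)/1070 = -1*(-126/535) = 126/535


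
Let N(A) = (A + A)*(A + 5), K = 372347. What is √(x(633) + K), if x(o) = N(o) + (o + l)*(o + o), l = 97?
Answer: √2104235 ≈ 1450.6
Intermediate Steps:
N(A) = 2*A*(5 + A) (N(A) = (2*A)*(5 + A) = 2*A*(5 + A))
x(o) = 2*o*(5 + o) + 2*o*(97 + o) (x(o) = 2*o*(5 + o) + (o + 97)*(o + o) = 2*o*(5 + o) + (97 + o)*(2*o) = 2*o*(5 + o) + 2*o*(97 + o))
√(x(633) + K) = √(4*633*(51 + 633) + 372347) = √(4*633*684 + 372347) = √(1731888 + 372347) = √2104235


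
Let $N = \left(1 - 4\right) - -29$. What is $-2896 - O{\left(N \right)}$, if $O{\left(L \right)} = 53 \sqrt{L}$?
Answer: $-2896 - 53 \sqrt{26} \approx -3166.3$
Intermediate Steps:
$N = 26$ ($N = -3 + 29 = 26$)
$-2896 - O{\left(N \right)} = -2896 - 53 \sqrt{26}$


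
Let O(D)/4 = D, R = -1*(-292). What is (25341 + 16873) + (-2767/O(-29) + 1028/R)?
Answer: 357699955/8468 ≈ 42241.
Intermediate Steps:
R = 292
O(D) = 4*D
(25341 + 16873) + (-2767/O(-29) + 1028/R) = (25341 + 16873) + (-2767/(4*(-29)) + 1028/292) = 42214 + (-2767/(-116) + 1028*(1/292)) = 42214 + (-2767*(-1/116) + 257/73) = 42214 + (2767/116 + 257/73) = 42214 + 231803/8468 = 357699955/8468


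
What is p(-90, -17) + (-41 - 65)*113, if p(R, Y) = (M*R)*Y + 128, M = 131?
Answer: 188580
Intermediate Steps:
p(R, Y) = 128 + 131*R*Y (p(R, Y) = (131*R)*Y + 128 = 131*R*Y + 128 = 128 + 131*R*Y)
p(-90, -17) + (-41 - 65)*113 = (128 + 131*(-90)*(-17)) + (-41 - 65)*113 = (128 + 200430) - 106*113 = 200558 - 11978 = 188580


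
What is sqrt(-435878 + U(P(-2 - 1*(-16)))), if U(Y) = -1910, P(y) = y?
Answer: 2*I*sqrt(109447) ≈ 661.66*I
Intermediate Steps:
sqrt(-435878 + U(P(-2 - 1*(-16)))) = sqrt(-435878 - 1910) = sqrt(-437788) = 2*I*sqrt(109447)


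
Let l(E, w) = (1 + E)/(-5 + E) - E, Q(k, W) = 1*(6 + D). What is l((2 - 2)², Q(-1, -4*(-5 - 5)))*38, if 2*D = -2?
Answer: -38/5 ≈ -7.6000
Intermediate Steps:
D = -1 (D = (½)*(-2) = -1)
Q(k, W) = 5 (Q(k, W) = 1*(6 - 1) = 1*5 = 5)
l(E, w) = -E + (1 + E)/(-5 + E) (l(E, w) = (1 + E)/(-5 + E) - E = -E + (1 + E)/(-5 + E))
l((2 - 2)², Q(-1, -4*(-5 - 5)))*38 = ((1 - ((2 - 2)²)² + 6*(2 - 2)²)/(-5 + (2 - 2)²))*38 = ((1 - (0²)² + 6*0²)/(-5 + 0²))*38 = ((1 - 1*0² + 6*0)/(-5 + 0))*38 = ((1 - 1*0 + 0)/(-5))*38 = -(1 + 0 + 0)/5*38 = -⅕*1*38 = -⅕*38 = -38/5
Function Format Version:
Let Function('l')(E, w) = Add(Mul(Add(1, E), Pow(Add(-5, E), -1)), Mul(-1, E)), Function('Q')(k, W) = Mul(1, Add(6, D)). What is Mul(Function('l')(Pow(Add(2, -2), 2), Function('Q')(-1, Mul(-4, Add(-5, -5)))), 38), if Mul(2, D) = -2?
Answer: Rational(-38, 5) ≈ -7.6000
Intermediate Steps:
D = -1 (D = Mul(Rational(1, 2), -2) = -1)
Function('Q')(k, W) = 5 (Function('Q')(k, W) = Mul(1, Add(6, -1)) = Mul(1, 5) = 5)
Function('l')(E, w) = Add(Mul(-1, E), Mul(Pow(Add(-5, E), -1), Add(1, E))) (Function('l')(E, w) = Add(Mul(Pow(Add(-5, E), -1), Add(1, E)), Mul(-1, E)) = Add(Mul(-1, E), Mul(Pow(Add(-5, E), -1), Add(1, E))))
Mul(Function('l')(Pow(Add(2, -2), 2), Function('Q')(-1, Mul(-4, Add(-5, -5)))), 38) = Mul(Mul(Pow(Add(-5, Pow(Add(2, -2), 2)), -1), Add(1, Mul(-1, Pow(Pow(Add(2, -2), 2), 2)), Mul(6, Pow(Add(2, -2), 2)))), 38) = Mul(Mul(Pow(Add(-5, Pow(0, 2)), -1), Add(1, Mul(-1, Pow(Pow(0, 2), 2)), Mul(6, Pow(0, 2)))), 38) = Mul(Mul(Pow(Add(-5, 0), -1), Add(1, Mul(-1, Pow(0, 2)), Mul(6, 0))), 38) = Mul(Mul(Pow(-5, -1), Add(1, Mul(-1, 0), 0)), 38) = Mul(Mul(Rational(-1, 5), Add(1, 0, 0)), 38) = Mul(Mul(Rational(-1, 5), 1), 38) = Mul(Rational(-1, 5), 38) = Rational(-38, 5)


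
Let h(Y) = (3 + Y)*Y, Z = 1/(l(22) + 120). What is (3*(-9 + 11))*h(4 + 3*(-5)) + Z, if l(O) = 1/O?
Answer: 1394470/2641 ≈ 528.01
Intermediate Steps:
Z = 22/2641 (Z = 1/(1/22 + 120) = 1/(2641/22) = 22/2641 ≈ 0.0083302)
h(Y) = Y*(3 + Y)
(3*(-9 + 11))*h(4 + 3*(-5)) + Z = (3*(-9 + 11))*((4 + 3*(-5))*(3 + (4 + 3*(-5)))) + 22/2641 = (3*2)*((4 - 15)*(3 + (4 - 15))) + 22/2641 = 6*(-11*(3 - 11)) + 22/2641 = 6*(-11*(-8)) + 22/2641 = 6*88 + 22/2641 = 528 + 22/2641 = 1394470/2641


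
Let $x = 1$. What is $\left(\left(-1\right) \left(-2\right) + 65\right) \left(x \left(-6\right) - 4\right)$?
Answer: $-670$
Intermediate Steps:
$\left(\left(-1\right) \left(-2\right) + 65\right) \left(x \left(-6\right) - 4\right) = \left(\left(-1\right) \left(-2\right) + 65\right) \left(1 \left(-6\right) - 4\right) = \left(2 + 65\right) \left(-6 - 4\right) = 67 \left(-10\right) = -670$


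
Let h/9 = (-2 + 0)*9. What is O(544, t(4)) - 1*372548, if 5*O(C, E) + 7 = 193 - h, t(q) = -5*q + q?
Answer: -1862392/5 ≈ -3.7248e+5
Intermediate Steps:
h = -162 (h = 9*((-2 + 0)*9) = 9*(-2*9) = 9*(-18) = -162)
t(q) = -4*q
O(C, E) = 348/5 (O(C, E) = -7/5 + (193 - 1*(-162))/5 = -7/5 + (193 + 162)/5 = -7/5 + (1/5)*355 = -7/5 + 71 = 348/5)
O(544, t(4)) - 1*372548 = 348/5 - 1*372548 = 348/5 - 372548 = -1862392/5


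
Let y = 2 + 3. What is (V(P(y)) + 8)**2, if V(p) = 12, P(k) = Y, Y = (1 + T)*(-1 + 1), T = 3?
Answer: 400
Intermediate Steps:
y = 5
Y = 0 (Y = (1 + 3)*(-1 + 1) = 4*0 = 0)
P(k) = 0
(V(P(y)) + 8)**2 = (12 + 8)**2 = 20**2 = 400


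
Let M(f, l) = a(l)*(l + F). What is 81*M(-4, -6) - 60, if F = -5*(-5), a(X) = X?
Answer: -9294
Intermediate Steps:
F = 25
M(f, l) = l*(25 + l) (M(f, l) = l*(l + 25) = l*(25 + l))
81*M(-4, -6) - 60 = 81*(-6*(25 - 6)) - 60 = 81*(-6*19) - 60 = 81*(-114) - 60 = -9234 - 60 = -9294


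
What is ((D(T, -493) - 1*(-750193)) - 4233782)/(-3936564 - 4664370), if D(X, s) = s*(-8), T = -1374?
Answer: 3479645/8600934 ≈ 0.40457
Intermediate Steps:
D(X, s) = -8*s
((D(T, -493) - 1*(-750193)) - 4233782)/(-3936564 - 4664370) = ((-8*(-493) - 1*(-750193)) - 4233782)/(-3936564 - 4664370) = ((3944 + 750193) - 4233782)/(-8600934) = (754137 - 4233782)*(-1/8600934) = -3479645*(-1/8600934) = 3479645/8600934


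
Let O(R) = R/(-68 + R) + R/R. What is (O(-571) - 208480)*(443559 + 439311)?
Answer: -39204581017900/213 ≈ -1.8406e+11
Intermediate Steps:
O(R) = 1 + R/(-68 + R) (O(R) = R/(-68 + R) + 1 = 1 + R/(-68 + R))
(O(-571) - 208480)*(443559 + 439311) = (2*(-34 - 571)/(-68 - 571) - 208480)*(443559 + 439311) = (2*(-605)/(-639) - 208480)*882870 = (2*(-1/639)*(-605) - 208480)*882870 = (1210/639 - 208480)*882870 = -133217510/639*882870 = -39204581017900/213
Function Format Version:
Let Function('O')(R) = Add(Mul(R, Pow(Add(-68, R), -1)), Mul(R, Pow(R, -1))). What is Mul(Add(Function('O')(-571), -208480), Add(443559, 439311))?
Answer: Rational(-39204581017900, 213) ≈ -1.8406e+11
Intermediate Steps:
Function('O')(R) = Add(1, Mul(R, Pow(Add(-68, R), -1))) (Function('O')(R) = Add(Mul(R, Pow(Add(-68, R), -1)), 1) = Add(1, Mul(R, Pow(Add(-68, R), -1))))
Mul(Add(Function('O')(-571), -208480), Add(443559, 439311)) = Mul(Add(Mul(2, Pow(Add(-68, -571), -1), Add(-34, -571)), -208480), Add(443559, 439311)) = Mul(Add(Mul(2, Pow(-639, -1), -605), -208480), 882870) = Mul(Add(Mul(2, Rational(-1, 639), -605), -208480), 882870) = Mul(Add(Rational(1210, 639), -208480), 882870) = Mul(Rational(-133217510, 639), 882870) = Rational(-39204581017900, 213)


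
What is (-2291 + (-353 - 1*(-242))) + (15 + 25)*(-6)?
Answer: -2642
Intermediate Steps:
(-2291 + (-353 - 1*(-242))) + (15 + 25)*(-6) = (-2291 + (-353 + 242)) + 40*(-6) = (-2291 - 111) - 240 = -2402 - 240 = -2642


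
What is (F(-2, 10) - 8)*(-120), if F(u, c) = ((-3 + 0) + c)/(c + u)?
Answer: 855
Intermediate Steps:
F(u, c) = (-3 + c)/(c + u)
(F(-2, 10) - 8)*(-120) = ((-3 + 10)/(10 - 2) - 8)*(-120) = (7/8 - 8)*(-120) = -57/8*(-120) = 855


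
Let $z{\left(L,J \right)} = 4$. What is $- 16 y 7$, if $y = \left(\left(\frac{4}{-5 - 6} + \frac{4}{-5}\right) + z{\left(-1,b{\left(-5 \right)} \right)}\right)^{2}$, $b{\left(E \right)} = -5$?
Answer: $- \frac{2725632}{3025} \approx -901.04$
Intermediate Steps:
$y = \frac{24336}{3025}$ ($y = \left(\left(\frac{4}{-5 - 6} + \frac{4}{-5}\right) + 4\right)^{2} = \left(\left(\frac{4}{-5 - 6} + 4 \left(- \frac{1}{5}\right)\right) + 4\right)^{2} = \left(\left(\frac{4}{-11} - \frac{4}{5}\right) + 4\right)^{2} = \left(\left(4 \left(- \frac{1}{11}\right) - \frac{4}{5}\right) + 4\right)^{2} = \left(\left(- \frac{4}{11} - \frac{4}{5}\right) + 4\right)^{2} = \left(- \frac{64}{55} + 4\right)^{2} = \left(\frac{156}{55}\right)^{2} = \frac{24336}{3025} \approx 8.045$)
$- 16 y 7 = \left(-16\right) \frac{24336}{3025} \cdot 7 = \left(- \frac{389376}{3025}\right) 7 = - \frac{2725632}{3025}$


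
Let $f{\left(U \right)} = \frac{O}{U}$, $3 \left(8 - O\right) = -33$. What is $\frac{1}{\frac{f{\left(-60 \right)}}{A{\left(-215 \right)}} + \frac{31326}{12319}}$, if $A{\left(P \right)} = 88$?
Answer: $\frac{65044320}{165167219} \approx 0.39381$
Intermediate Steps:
$O = 19$ ($O = 8 - -11 = 8 + 11 = 19$)
$f{\left(U \right)} = \frac{19}{U}$
$\frac{1}{\frac{f{\left(-60 \right)}}{A{\left(-215 \right)}} + \frac{31326}{12319}} = \frac{1}{\frac{19 \frac{1}{-60}}{88} + \frac{31326}{12319}} = \frac{1}{19 \left(- \frac{1}{60}\right) \frac{1}{88} + 31326 \cdot \frac{1}{12319}} = \frac{1}{\left(- \frac{19}{60}\right) \frac{1}{88} + \frac{31326}{12319}} = \frac{1}{- \frac{19}{5280} + \frac{31326}{12319}} = \frac{1}{\frac{165167219}{65044320}} = \frac{65044320}{165167219}$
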